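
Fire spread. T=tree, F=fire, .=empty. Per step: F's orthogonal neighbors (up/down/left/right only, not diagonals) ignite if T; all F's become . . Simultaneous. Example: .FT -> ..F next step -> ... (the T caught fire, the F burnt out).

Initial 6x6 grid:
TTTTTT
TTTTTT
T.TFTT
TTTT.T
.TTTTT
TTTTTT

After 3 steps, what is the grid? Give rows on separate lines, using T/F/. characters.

Step 1: 4 trees catch fire, 1 burn out
  TTTTTT
  TTTFTT
  T.F.FT
  TTTF.T
  .TTTTT
  TTTTTT
Step 2: 6 trees catch fire, 4 burn out
  TTTFTT
  TTF.FT
  T....F
  TTF..T
  .TTFTT
  TTTTTT
Step 3: 9 trees catch fire, 6 burn out
  TTF.FT
  TF...F
  T.....
  TF...F
  .TF.FT
  TTTFTT

TTF.FT
TF...F
T.....
TF...F
.TF.FT
TTTFTT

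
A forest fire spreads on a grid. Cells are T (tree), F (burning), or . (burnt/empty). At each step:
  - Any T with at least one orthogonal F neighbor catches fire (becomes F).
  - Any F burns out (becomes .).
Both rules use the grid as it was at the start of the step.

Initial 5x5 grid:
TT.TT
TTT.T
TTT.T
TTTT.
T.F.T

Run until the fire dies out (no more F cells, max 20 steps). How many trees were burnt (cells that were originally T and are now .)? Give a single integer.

Step 1: +1 fires, +1 burnt (F count now 1)
Step 2: +3 fires, +1 burnt (F count now 3)
Step 3: +3 fires, +3 burnt (F count now 3)
Step 4: +3 fires, +3 burnt (F count now 3)
Step 5: +2 fires, +3 burnt (F count now 2)
Step 6: +1 fires, +2 burnt (F count now 1)
Step 7: +0 fires, +1 burnt (F count now 0)
Fire out after step 7
Initially T: 18, now '.': 20
Total burnt (originally-T cells now '.'): 13

Answer: 13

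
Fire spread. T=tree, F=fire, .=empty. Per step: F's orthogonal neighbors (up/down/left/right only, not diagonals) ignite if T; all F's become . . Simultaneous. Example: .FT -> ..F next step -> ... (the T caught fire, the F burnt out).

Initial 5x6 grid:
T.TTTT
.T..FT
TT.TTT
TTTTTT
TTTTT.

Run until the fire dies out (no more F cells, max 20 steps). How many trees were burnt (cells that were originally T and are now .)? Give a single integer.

Answer: 22

Derivation:
Step 1: +3 fires, +1 burnt (F count now 3)
Step 2: +5 fires, +3 burnt (F count now 5)
Step 3: +4 fires, +5 burnt (F count now 4)
Step 4: +2 fires, +4 burnt (F count now 2)
Step 5: +2 fires, +2 burnt (F count now 2)
Step 6: +3 fires, +2 burnt (F count now 3)
Step 7: +3 fires, +3 burnt (F count now 3)
Step 8: +0 fires, +3 burnt (F count now 0)
Fire out after step 8
Initially T: 23, now '.': 29
Total burnt (originally-T cells now '.'): 22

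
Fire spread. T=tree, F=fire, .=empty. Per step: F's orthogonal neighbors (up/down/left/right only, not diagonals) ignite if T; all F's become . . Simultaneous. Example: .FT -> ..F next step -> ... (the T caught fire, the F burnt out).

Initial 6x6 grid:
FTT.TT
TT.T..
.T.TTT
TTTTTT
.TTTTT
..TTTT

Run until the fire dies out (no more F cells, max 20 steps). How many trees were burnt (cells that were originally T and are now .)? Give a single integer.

Step 1: +2 fires, +1 burnt (F count now 2)
Step 2: +2 fires, +2 burnt (F count now 2)
Step 3: +1 fires, +2 burnt (F count now 1)
Step 4: +1 fires, +1 burnt (F count now 1)
Step 5: +3 fires, +1 burnt (F count now 3)
Step 6: +2 fires, +3 burnt (F count now 2)
Step 7: +4 fires, +2 burnt (F count now 4)
Step 8: +5 fires, +4 burnt (F count now 5)
Step 9: +3 fires, +5 burnt (F count now 3)
Step 10: +1 fires, +3 burnt (F count now 1)
Step 11: +0 fires, +1 burnt (F count now 0)
Fire out after step 11
Initially T: 26, now '.': 34
Total burnt (originally-T cells now '.'): 24

Answer: 24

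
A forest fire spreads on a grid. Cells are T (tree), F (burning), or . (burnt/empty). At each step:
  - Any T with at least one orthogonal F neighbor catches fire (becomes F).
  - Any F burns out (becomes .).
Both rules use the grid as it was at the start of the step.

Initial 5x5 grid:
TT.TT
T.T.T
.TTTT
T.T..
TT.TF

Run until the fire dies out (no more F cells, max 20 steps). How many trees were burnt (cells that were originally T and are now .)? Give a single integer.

Step 1: +1 fires, +1 burnt (F count now 1)
Step 2: +0 fires, +1 burnt (F count now 0)
Fire out after step 2
Initially T: 16, now '.': 10
Total burnt (originally-T cells now '.'): 1

Answer: 1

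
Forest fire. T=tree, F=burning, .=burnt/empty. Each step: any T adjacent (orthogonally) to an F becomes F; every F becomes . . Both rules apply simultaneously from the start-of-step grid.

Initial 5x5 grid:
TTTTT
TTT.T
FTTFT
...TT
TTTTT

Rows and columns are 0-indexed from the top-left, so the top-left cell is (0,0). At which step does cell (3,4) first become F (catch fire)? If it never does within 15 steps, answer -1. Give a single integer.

Step 1: cell (3,4)='T' (+5 fires, +2 burnt)
Step 2: cell (3,4)='F' (+6 fires, +5 burnt)
  -> target ignites at step 2
Step 3: cell (3,4)='.' (+5 fires, +6 burnt)
Step 4: cell (3,4)='.' (+2 fires, +5 burnt)
Step 5: cell (3,4)='.' (+1 fires, +2 burnt)
Step 6: cell (3,4)='.' (+0 fires, +1 burnt)
  fire out at step 6

2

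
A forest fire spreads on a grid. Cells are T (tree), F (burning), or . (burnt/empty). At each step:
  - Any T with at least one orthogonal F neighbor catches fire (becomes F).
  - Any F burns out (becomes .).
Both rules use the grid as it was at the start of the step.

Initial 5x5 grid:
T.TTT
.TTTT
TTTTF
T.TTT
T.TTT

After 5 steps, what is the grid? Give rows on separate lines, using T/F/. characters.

Step 1: 3 trees catch fire, 1 burn out
  T.TTT
  .TTTF
  TTTF.
  T.TTF
  T.TTT
Step 2: 5 trees catch fire, 3 burn out
  T.TTF
  .TTF.
  TTF..
  T.TF.
  T.TTF
Step 3: 5 trees catch fire, 5 burn out
  T.TF.
  .TF..
  TF...
  T.F..
  T.TF.
Step 4: 4 trees catch fire, 5 burn out
  T.F..
  .F...
  F....
  T....
  T.F..
Step 5: 1 trees catch fire, 4 burn out
  T....
  .....
  .....
  F....
  T....

T....
.....
.....
F....
T....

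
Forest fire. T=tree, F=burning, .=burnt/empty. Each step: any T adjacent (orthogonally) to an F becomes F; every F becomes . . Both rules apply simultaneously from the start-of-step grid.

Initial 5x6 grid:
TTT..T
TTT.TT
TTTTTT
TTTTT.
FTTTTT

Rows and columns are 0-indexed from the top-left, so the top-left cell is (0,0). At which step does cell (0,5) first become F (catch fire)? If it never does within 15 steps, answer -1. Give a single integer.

Step 1: cell (0,5)='T' (+2 fires, +1 burnt)
Step 2: cell (0,5)='T' (+3 fires, +2 burnt)
Step 3: cell (0,5)='T' (+4 fires, +3 burnt)
Step 4: cell (0,5)='T' (+5 fires, +4 burnt)
Step 5: cell (0,5)='T' (+5 fires, +5 burnt)
Step 6: cell (0,5)='T' (+2 fires, +5 burnt)
Step 7: cell (0,5)='T' (+2 fires, +2 burnt)
Step 8: cell (0,5)='T' (+1 fires, +2 burnt)
Step 9: cell (0,5)='F' (+1 fires, +1 burnt)
  -> target ignites at step 9
Step 10: cell (0,5)='.' (+0 fires, +1 burnt)
  fire out at step 10

9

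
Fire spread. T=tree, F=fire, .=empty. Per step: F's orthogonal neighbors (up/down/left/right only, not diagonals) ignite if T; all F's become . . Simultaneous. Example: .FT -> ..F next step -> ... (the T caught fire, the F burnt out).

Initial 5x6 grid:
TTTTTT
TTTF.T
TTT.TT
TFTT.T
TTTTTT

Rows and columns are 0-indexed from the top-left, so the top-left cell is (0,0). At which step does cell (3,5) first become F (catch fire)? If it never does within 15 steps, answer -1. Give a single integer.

Step 1: cell (3,5)='T' (+6 fires, +2 burnt)
Step 2: cell (3,5)='T' (+8 fires, +6 burnt)
Step 3: cell (3,5)='T' (+4 fires, +8 burnt)
Step 4: cell (3,5)='T' (+3 fires, +4 burnt)
Step 5: cell (3,5)='T' (+2 fires, +3 burnt)
Step 6: cell (3,5)='F' (+2 fires, +2 burnt)
  -> target ignites at step 6
Step 7: cell (3,5)='.' (+0 fires, +2 burnt)
  fire out at step 7

6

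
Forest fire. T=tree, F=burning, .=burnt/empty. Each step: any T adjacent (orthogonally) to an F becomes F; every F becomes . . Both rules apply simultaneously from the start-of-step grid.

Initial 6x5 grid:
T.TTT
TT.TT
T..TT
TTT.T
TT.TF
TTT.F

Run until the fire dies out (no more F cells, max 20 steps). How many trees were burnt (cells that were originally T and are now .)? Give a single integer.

Answer: 9

Derivation:
Step 1: +2 fires, +2 burnt (F count now 2)
Step 2: +1 fires, +2 burnt (F count now 1)
Step 3: +2 fires, +1 burnt (F count now 2)
Step 4: +2 fires, +2 burnt (F count now 2)
Step 5: +1 fires, +2 burnt (F count now 1)
Step 6: +1 fires, +1 burnt (F count now 1)
Step 7: +0 fires, +1 burnt (F count now 0)
Fire out after step 7
Initially T: 21, now '.': 18
Total burnt (originally-T cells now '.'): 9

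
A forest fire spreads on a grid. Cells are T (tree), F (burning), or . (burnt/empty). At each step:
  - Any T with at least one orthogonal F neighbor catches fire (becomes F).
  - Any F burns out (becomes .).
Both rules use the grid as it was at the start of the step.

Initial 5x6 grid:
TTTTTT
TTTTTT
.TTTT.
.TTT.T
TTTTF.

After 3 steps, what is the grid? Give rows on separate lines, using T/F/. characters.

Step 1: 1 trees catch fire, 1 burn out
  TTTTTT
  TTTTTT
  .TTTT.
  .TTT.T
  TTTF..
Step 2: 2 trees catch fire, 1 burn out
  TTTTTT
  TTTTTT
  .TTTT.
  .TTF.T
  TTF...
Step 3: 3 trees catch fire, 2 burn out
  TTTTTT
  TTTTTT
  .TTFT.
  .TF..T
  TF....

TTTTTT
TTTTTT
.TTFT.
.TF..T
TF....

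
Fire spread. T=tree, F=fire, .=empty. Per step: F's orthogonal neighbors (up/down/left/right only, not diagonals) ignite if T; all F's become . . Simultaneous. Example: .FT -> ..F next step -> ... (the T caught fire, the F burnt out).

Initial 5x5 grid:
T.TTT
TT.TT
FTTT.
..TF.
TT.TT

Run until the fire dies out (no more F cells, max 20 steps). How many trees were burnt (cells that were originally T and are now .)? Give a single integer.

Step 1: +5 fires, +2 burnt (F count now 5)
Step 2: +5 fires, +5 burnt (F count now 5)
Step 3: +2 fires, +5 burnt (F count now 2)
Step 4: +2 fires, +2 burnt (F count now 2)
Step 5: +0 fires, +2 burnt (F count now 0)
Fire out after step 5
Initially T: 16, now '.': 23
Total burnt (originally-T cells now '.'): 14

Answer: 14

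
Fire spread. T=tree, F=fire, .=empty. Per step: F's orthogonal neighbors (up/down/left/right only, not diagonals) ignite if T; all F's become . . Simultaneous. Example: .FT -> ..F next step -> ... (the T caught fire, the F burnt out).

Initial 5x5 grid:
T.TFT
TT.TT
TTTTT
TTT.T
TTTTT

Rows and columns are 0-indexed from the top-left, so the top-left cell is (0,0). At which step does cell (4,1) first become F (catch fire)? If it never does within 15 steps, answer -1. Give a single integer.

Step 1: cell (4,1)='T' (+3 fires, +1 burnt)
Step 2: cell (4,1)='T' (+2 fires, +3 burnt)
Step 3: cell (4,1)='T' (+2 fires, +2 burnt)
Step 4: cell (4,1)='T' (+3 fires, +2 burnt)
Step 5: cell (4,1)='T' (+5 fires, +3 burnt)
Step 6: cell (4,1)='F' (+4 fires, +5 burnt)
  -> target ignites at step 6
Step 7: cell (4,1)='.' (+2 fires, +4 burnt)
Step 8: cell (4,1)='.' (+0 fires, +2 burnt)
  fire out at step 8

6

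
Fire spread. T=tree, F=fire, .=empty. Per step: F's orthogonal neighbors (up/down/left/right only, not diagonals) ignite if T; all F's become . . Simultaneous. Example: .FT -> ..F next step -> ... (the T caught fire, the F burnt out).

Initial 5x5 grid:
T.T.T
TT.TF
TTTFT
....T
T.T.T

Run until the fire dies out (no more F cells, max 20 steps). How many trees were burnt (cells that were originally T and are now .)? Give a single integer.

Answer: 11

Derivation:
Step 1: +4 fires, +2 burnt (F count now 4)
Step 2: +2 fires, +4 burnt (F count now 2)
Step 3: +3 fires, +2 burnt (F count now 3)
Step 4: +1 fires, +3 burnt (F count now 1)
Step 5: +1 fires, +1 burnt (F count now 1)
Step 6: +0 fires, +1 burnt (F count now 0)
Fire out after step 6
Initially T: 14, now '.': 22
Total burnt (originally-T cells now '.'): 11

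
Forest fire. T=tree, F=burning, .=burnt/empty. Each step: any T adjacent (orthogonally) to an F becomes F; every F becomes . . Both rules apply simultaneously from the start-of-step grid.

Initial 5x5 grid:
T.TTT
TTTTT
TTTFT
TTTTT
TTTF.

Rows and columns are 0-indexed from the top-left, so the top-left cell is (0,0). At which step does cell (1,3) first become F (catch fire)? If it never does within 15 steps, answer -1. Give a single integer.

Step 1: cell (1,3)='F' (+5 fires, +2 burnt)
  -> target ignites at step 1
Step 2: cell (1,3)='.' (+7 fires, +5 burnt)
Step 3: cell (1,3)='.' (+6 fires, +7 burnt)
Step 4: cell (1,3)='.' (+2 fires, +6 burnt)
Step 5: cell (1,3)='.' (+1 fires, +2 burnt)
Step 6: cell (1,3)='.' (+0 fires, +1 burnt)
  fire out at step 6

1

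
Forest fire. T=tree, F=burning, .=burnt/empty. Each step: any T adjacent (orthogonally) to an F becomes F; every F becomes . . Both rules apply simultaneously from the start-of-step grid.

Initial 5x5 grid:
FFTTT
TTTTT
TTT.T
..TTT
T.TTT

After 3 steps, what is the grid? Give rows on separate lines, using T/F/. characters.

Step 1: 3 trees catch fire, 2 burn out
  ..FTT
  FFTTT
  TTT.T
  ..TTT
  T.TTT
Step 2: 4 trees catch fire, 3 burn out
  ...FT
  ..FTT
  FFT.T
  ..TTT
  T.TTT
Step 3: 3 trees catch fire, 4 burn out
  ....F
  ...FT
  ..F.T
  ..TTT
  T.TTT

....F
...FT
..F.T
..TTT
T.TTT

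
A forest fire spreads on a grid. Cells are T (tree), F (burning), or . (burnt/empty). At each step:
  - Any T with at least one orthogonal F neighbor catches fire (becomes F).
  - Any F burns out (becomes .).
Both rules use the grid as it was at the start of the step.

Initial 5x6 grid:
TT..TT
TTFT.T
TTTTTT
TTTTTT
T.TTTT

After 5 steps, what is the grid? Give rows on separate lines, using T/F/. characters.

Step 1: 3 trees catch fire, 1 burn out
  TT..TT
  TF.F.T
  TTFTTT
  TTTTTT
  T.TTTT
Step 2: 5 trees catch fire, 3 burn out
  TF..TT
  F....T
  TF.FTT
  TTFTTT
  T.TTTT
Step 3: 6 trees catch fire, 5 burn out
  F...TT
  .....T
  F...FT
  TF.FTT
  T.FTTT
Step 4: 4 trees catch fire, 6 burn out
  ....TT
  .....T
  .....F
  F...FT
  T..FTT
Step 5: 4 trees catch fire, 4 burn out
  ....TT
  .....F
  ......
  .....F
  F...FT

....TT
.....F
......
.....F
F...FT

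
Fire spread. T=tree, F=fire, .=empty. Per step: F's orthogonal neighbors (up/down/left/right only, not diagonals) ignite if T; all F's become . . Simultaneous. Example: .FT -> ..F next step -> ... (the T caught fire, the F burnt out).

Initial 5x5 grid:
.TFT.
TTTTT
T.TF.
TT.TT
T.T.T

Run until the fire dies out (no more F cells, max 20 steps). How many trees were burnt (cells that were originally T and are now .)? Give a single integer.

Answer: 15

Derivation:
Step 1: +6 fires, +2 burnt (F count now 6)
Step 2: +3 fires, +6 burnt (F count now 3)
Step 3: +2 fires, +3 burnt (F count now 2)
Step 4: +1 fires, +2 burnt (F count now 1)
Step 5: +1 fires, +1 burnt (F count now 1)
Step 6: +2 fires, +1 burnt (F count now 2)
Step 7: +0 fires, +2 burnt (F count now 0)
Fire out after step 7
Initially T: 16, now '.': 24
Total burnt (originally-T cells now '.'): 15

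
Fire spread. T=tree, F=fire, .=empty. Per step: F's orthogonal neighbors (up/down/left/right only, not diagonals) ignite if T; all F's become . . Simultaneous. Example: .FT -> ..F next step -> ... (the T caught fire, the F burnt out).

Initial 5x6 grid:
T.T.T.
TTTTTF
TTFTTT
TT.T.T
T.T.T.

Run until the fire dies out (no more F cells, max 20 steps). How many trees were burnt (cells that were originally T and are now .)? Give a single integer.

Step 1: +5 fires, +2 burnt (F count now 5)
Step 2: +9 fires, +5 burnt (F count now 9)
Step 3: +2 fires, +9 burnt (F count now 2)
Step 4: +2 fires, +2 burnt (F count now 2)
Step 5: +0 fires, +2 burnt (F count now 0)
Fire out after step 5
Initially T: 20, now '.': 28
Total burnt (originally-T cells now '.'): 18

Answer: 18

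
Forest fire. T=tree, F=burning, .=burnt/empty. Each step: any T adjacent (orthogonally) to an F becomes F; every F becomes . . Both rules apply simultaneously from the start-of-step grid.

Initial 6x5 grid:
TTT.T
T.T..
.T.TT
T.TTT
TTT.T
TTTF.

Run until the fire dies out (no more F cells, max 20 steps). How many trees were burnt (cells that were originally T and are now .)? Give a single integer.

Answer: 13

Derivation:
Step 1: +1 fires, +1 burnt (F count now 1)
Step 2: +2 fires, +1 burnt (F count now 2)
Step 3: +3 fires, +2 burnt (F count now 3)
Step 4: +2 fires, +3 burnt (F count now 2)
Step 5: +3 fires, +2 burnt (F count now 3)
Step 6: +2 fires, +3 burnt (F count now 2)
Step 7: +0 fires, +2 burnt (F count now 0)
Fire out after step 7
Initially T: 20, now '.': 23
Total burnt (originally-T cells now '.'): 13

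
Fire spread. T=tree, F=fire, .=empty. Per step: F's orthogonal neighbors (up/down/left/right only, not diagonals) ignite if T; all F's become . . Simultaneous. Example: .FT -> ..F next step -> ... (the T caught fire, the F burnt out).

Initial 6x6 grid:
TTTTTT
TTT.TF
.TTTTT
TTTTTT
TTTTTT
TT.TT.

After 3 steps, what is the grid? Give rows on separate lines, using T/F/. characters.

Step 1: 3 trees catch fire, 1 burn out
  TTTTTF
  TTT.F.
  .TTTTF
  TTTTTT
  TTTTTT
  TT.TT.
Step 2: 3 trees catch fire, 3 burn out
  TTTTF.
  TTT...
  .TTTF.
  TTTTTF
  TTTTTT
  TT.TT.
Step 3: 4 trees catch fire, 3 burn out
  TTTF..
  TTT...
  .TTF..
  TTTTF.
  TTTTTF
  TT.TT.

TTTF..
TTT...
.TTF..
TTTTF.
TTTTTF
TT.TT.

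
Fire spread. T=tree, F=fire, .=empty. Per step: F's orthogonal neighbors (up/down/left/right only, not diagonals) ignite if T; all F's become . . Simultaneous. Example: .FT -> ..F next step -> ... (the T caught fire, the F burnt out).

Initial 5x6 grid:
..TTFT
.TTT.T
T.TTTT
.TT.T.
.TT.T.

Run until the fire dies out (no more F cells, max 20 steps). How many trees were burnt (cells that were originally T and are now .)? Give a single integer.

Answer: 17

Derivation:
Step 1: +2 fires, +1 burnt (F count now 2)
Step 2: +3 fires, +2 burnt (F count now 3)
Step 3: +3 fires, +3 burnt (F count now 3)
Step 4: +3 fires, +3 burnt (F count now 3)
Step 5: +2 fires, +3 burnt (F count now 2)
Step 6: +3 fires, +2 burnt (F count now 3)
Step 7: +1 fires, +3 burnt (F count now 1)
Step 8: +0 fires, +1 burnt (F count now 0)
Fire out after step 8
Initially T: 18, now '.': 29
Total burnt (originally-T cells now '.'): 17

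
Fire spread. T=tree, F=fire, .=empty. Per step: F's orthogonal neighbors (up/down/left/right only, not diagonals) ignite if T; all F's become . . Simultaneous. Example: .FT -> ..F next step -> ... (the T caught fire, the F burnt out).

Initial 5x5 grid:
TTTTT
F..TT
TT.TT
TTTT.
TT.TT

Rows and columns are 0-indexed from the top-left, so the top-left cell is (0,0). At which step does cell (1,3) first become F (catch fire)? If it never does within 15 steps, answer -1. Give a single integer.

Step 1: cell (1,3)='T' (+2 fires, +1 burnt)
Step 2: cell (1,3)='T' (+3 fires, +2 burnt)
Step 3: cell (1,3)='T' (+3 fires, +3 burnt)
Step 4: cell (1,3)='T' (+3 fires, +3 burnt)
Step 5: cell (1,3)='F' (+3 fires, +3 burnt)
  -> target ignites at step 5
Step 6: cell (1,3)='.' (+3 fires, +3 burnt)
Step 7: cell (1,3)='.' (+2 fires, +3 burnt)
Step 8: cell (1,3)='.' (+0 fires, +2 burnt)
  fire out at step 8

5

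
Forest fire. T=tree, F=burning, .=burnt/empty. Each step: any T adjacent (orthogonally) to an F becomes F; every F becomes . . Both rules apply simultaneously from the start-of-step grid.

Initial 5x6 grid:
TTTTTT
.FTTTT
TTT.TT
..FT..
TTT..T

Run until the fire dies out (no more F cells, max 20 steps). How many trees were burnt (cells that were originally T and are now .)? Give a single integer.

Step 1: +6 fires, +2 burnt (F count now 6)
Step 2: +5 fires, +6 burnt (F count now 5)
Step 3: +3 fires, +5 burnt (F count now 3)
Step 4: +3 fires, +3 burnt (F count now 3)
Step 5: +2 fires, +3 burnt (F count now 2)
Step 6: +0 fires, +2 burnt (F count now 0)
Fire out after step 6
Initially T: 20, now '.': 29
Total burnt (originally-T cells now '.'): 19

Answer: 19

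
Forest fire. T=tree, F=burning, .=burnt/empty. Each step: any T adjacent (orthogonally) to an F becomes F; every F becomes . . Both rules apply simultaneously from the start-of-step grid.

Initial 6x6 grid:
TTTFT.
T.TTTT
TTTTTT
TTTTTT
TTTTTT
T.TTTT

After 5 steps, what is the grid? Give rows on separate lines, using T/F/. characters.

Step 1: 3 trees catch fire, 1 burn out
  TTF.F.
  T.TFTT
  TTTTTT
  TTTTTT
  TTTTTT
  T.TTTT
Step 2: 4 trees catch fire, 3 burn out
  TF....
  T.F.FT
  TTTFTT
  TTTTTT
  TTTTTT
  T.TTTT
Step 3: 5 trees catch fire, 4 burn out
  F.....
  T....F
  TTF.FT
  TTTFTT
  TTTTTT
  T.TTTT
Step 4: 6 trees catch fire, 5 burn out
  ......
  F.....
  TF...F
  TTF.FT
  TTTFTT
  T.TTTT
Step 5: 6 trees catch fire, 6 burn out
  ......
  ......
  F.....
  TF...F
  TTF.FT
  T.TFTT

......
......
F.....
TF...F
TTF.FT
T.TFTT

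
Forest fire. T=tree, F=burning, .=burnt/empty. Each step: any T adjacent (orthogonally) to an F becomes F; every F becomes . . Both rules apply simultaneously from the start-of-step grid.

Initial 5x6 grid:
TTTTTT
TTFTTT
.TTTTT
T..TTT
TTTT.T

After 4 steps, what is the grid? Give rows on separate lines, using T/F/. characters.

Step 1: 4 trees catch fire, 1 burn out
  TTFTTT
  TF.FTT
  .TFTTT
  T..TTT
  TTTT.T
Step 2: 6 trees catch fire, 4 burn out
  TF.FTT
  F...FT
  .F.FTT
  T..TTT
  TTTT.T
Step 3: 5 trees catch fire, 6 burn out
  F...FT
  .....F
  ....FT
  T..FTT
  TTTT.T
Step 4: 4 trees catch fire, 5 burn out
  .....F
  ......
  .....F
  T...FT
  TTTF.T

.....F
......
.....F
T...FT
TTTF.T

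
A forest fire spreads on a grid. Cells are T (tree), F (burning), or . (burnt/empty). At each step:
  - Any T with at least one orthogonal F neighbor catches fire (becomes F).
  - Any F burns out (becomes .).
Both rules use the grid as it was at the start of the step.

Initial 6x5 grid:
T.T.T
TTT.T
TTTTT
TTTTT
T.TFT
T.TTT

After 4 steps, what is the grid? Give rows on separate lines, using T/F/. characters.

Step 1: 4 trees catch fire, 1 burn out
  T.T.T
  TTT.T
  TTTTT
  TTTFT
  T.F.F
  T.TFT
Step 2: 5 trees catch fire, 4 burn out
  T.T.T
  TTT.T
  TTTFT
  TTF.F
  T....
  T.F.F
Step 3: 3 trees catch fire, 5 burn out
  T.T.T
  TTT.T
  TTF.F
  TF...
  T....
  T....
Step 4: 4 trees catch fire, 3 burn out
  T.T.T
  TTF.F
  TF...
  F....
  T....
  T....

T.T.T
TTF.F
TF...
F....
T....
T....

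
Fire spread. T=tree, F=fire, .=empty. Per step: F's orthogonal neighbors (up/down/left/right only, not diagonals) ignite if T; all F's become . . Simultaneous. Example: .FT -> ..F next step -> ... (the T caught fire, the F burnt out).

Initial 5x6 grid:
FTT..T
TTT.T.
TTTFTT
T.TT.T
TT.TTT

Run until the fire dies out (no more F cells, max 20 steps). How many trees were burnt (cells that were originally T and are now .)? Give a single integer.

Step 1: +5 fires, +2 burnt (F count now 5)
Step 2: +9 fires, +5 burnt (F count now 9)
Step 3: +3 fires, +9 burnt (F count now 3)
Step 4: +2 fires, +3 burnt (F count now 2)
Step 5: +1 fires, +2 burnt (F count now 1)
Step 6: +0 fires, +1 burnt (F count now 0)
Fire out after step 6
Initially T: 21, now '.': 29
Total burnt (originally-T cells now '.'): 20

Answer: 20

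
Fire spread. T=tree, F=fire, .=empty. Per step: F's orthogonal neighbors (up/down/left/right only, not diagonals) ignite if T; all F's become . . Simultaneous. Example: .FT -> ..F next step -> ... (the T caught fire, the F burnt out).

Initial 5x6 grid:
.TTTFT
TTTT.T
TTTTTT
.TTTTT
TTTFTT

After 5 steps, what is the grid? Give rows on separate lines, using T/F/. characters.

Step 1: 5 trees catch fire, 2 burn out
  .TTF.F
  TTTT.T
  TTTTTT
  .TTFTT
  TTF.FT
Step 2: 8 trees catch fire, 5 burn out
  .TF...
  TTTF.F
  TTTFTT
  .TF.FT
  TF...F
Step 3: 8 trees catch fire, 8 burn out
  .F....
  TTF...
  TTF.FF
  .F...F
  F.....
Step 4: 2 trees catch fire, 8 burn out
  ......
  TF....
  TF....
  ......
  ......
Step 5: 2 trees catch fire, 2 burn out
  ......
  F.....
  F.....
  ......
  ......

......
F.....
F.....
......
......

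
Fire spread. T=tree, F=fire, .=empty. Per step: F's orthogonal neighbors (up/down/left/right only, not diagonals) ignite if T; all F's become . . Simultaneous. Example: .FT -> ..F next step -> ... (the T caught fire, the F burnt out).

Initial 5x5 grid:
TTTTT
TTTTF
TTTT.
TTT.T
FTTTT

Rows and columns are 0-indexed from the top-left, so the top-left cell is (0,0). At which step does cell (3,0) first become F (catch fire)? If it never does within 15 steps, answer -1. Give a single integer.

Step 1: cell (3,0)='F' (+4 fires, +2 burnt)
  -> target ignites at step 1
Step 2: cell (3,0)='.' (+6 fires, +4 burnt)
Step 3: cell (3,0)='.' (+7 fires, +6 burnt)
Step 4: cell (3,0)='.' (+3 fires, +7 burnt)
Step 5: cell (3,0)='.' (+1 fires, +3 burnt)
Step 6: cell (3,0)='.' (+0 fires, +1 burnt)
  fire out at step 6

1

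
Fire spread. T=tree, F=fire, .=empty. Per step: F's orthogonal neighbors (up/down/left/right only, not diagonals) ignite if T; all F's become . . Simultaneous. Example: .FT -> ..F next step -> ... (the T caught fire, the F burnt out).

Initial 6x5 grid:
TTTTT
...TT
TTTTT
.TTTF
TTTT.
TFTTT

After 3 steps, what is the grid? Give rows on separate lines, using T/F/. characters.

Step 1: 5 trees catch fire, 2 burn out
  TTTTT
  ...TT
  TTTTF
  .TTF.
  TFTT.
  F.FTT
Step 2: 8 trees catch fire, 5 burn out
  TTTTT
  ...TF
  TTTF.
  .FF..
  F.FF.
  ...FT
Step 3: 5 trees catch fire, 8 burn out
  TTTTF
  ...F.
  TFF..
  .....
  .....
  ....F

TTTTF
...F.
TFF..
.....
.....
....F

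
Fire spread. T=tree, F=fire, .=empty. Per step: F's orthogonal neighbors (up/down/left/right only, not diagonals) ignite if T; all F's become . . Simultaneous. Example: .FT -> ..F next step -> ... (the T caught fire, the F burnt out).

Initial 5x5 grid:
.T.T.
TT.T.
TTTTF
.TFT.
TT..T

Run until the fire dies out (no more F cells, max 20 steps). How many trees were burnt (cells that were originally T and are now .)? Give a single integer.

Step 1: +4 fires, +2 burnt (F count now 4)
Step 2: +3 fires, +4 burnt (F count now 3)
Step 3: +4 fires, +3 burnt (F count now 4)
Step 4: +2 fires, +4 burnt (F count now 2)
Step 5: +0 fires, +2 burnt (F count now 0)
Fire out after step 5
Initially T: 14, now '.': 24
Total burnt (originally-T cells now '.'): 13

Answer: 13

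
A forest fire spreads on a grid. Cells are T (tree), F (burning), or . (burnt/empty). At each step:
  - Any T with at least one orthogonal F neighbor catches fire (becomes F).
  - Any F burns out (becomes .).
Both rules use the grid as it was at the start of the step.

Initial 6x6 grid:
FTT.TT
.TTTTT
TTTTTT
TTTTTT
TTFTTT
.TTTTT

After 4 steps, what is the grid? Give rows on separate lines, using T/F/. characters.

Step 1: 5 trees catch fire, 2 burn out
  .FT.TT
  .TTTTT
  TTTTTT
  TTFTTT
  TF.FTT
  .TFTTT
Step 2: 9 trees catch fire, 5 burn out
  ..F.TT
  .FTTTT
  TTFTTT
  TF.FTT
  F...FT
  .F.FTT
Step 3: 7 trees catch fire, 9 burn out
  ....TT
  ..FTTT
  TF.FTT
  F...FT
  .....F
  ....FT
Step 4: 5 trees catch fire, 7 burn out
  ....TT
  ...FTT
  F...FT
  .....F
  ......
  .....F

....TT
...FTT
F...FT
.....F
......
.....F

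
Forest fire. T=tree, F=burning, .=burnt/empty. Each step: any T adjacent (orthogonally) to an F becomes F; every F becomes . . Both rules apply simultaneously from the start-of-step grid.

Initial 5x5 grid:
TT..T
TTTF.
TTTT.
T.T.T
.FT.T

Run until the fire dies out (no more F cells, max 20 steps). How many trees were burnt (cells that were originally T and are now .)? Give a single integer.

Step 1: +3 fires, +2 burnt (F count now 3)
Step 2: +3 fires, +3 burnt (F count now 3)
Step 3: +3 fires, +3 burnt (F count now 3)
Step 4: +2 fires, +3 burnt (F count now 2)
Step 5: +1 fires, +2 burnt (F count now 1)
Step 6: +0 fires, +1 burnt (F count now 0)
Fire out after step 6
Initially T: 15, now '.': 22
Total burnt (originally-T cells now '.'): 12

Answer: 12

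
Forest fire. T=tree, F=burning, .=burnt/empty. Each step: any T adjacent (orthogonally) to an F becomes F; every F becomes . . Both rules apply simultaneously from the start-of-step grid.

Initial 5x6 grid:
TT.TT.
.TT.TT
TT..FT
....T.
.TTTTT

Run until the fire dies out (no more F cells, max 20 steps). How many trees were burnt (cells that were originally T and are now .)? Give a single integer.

Answer: 11

Derivation:
Step 1: +3 fires, +1 burnt (F count now 3)
Step 2: +3 fires, +3 burnt (F count now 3)
Step 3: +3 fires, +3 burnt (F count now 3)
Step 4: +1 fires, +3 burnt (F count now 1)
Step 5: +1 fires, +1 burnt (F count now 1)
Step 6: +0 fires, +1 burnt (F count now 0)
Fire out after step 6
Initially T: 17, now '.': 24
Total burnt (originally-T cells now '.'): 11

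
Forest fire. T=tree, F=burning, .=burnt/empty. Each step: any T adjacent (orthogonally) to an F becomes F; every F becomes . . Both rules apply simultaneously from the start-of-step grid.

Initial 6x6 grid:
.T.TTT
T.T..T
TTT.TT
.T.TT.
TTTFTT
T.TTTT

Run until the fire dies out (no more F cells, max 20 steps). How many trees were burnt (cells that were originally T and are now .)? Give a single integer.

Step 1: +4 fires, +1 burnt (F count now 4)
Step 2: +5 fires, +4 burnt (F count now 5)
Step 3: +4 fires, +5 burnt (F count now 4)
Step 4: +3 fires, +4 burnt (F count now 3)
Step 5: +3 fires, +3 burnt (F count now 3)
Step 6: +3 fires, +3 burnt (F count now 3)
Step 7: +1 fires, +3 burnt (F count now 1)
Step 8: +1 fires, +1 burnt (F count now 1)
Step 9: +0 fires, +1 burnt (F count now 0)
Fire out after step 9
Initially T: 25, now '.': 35
Total burnt (originally-T cells now '.'): 24

Answer: 24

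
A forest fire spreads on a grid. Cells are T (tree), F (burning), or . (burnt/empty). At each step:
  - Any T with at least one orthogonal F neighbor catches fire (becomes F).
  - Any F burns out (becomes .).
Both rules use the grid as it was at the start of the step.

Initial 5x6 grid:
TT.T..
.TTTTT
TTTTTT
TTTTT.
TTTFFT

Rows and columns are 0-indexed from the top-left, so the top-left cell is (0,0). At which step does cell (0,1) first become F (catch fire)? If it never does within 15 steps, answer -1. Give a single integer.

Step 1: cell (0,1)='T' (+4 fires, +2 burnt)
Step 2: cell (0,1)='T' (+4 fires, +4 burnt)
Step 3: cell (0,1)='T' (+6 fires, +4 burnt)
Step 4: cell (0,1)='T' (+5 fires, +6 burnt)
Step 5: cell (0,1)='T' (+2 fires, +5 burnt)
Step 6: cell (0,1)='F' (+1 fires, +2 burnt)
  -> target ignites at step 6
Step 7: cell (0,1)='.' (+1 fires, +1 burnt)
Step 8: cell (0,1)='.' (+0 fires, +1 burnt)
  fire out at step 8

6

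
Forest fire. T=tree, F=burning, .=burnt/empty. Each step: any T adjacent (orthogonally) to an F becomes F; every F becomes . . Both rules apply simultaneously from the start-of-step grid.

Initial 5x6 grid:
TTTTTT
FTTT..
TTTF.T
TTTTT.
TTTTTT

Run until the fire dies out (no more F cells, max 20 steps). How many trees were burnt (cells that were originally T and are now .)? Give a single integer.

Answer: 23

Derivation:
Step 1: +6 fires, +2 burnt (F count now 6)
Step 2: +8 fires, +6 burnt (F count now 8)
Step 3: +6 fires, +8 burnt (F count now 6)
Step 4: +3 fires, +6 burnt (F count now 3)
Step 5: +0 fires, +3 burnt (F count now 0)
Fire out after step 5
Initially T: 24, now '.': 29
Total burnt (originally-T cells now '.'): 23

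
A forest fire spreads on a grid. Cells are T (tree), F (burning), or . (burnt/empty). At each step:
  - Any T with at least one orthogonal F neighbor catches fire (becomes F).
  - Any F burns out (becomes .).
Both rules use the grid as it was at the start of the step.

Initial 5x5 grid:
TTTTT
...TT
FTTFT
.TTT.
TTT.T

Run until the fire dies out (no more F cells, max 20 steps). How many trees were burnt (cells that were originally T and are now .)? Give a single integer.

Answer: 16

Derivation:
Step 1: +5 fires, +2 burnt (F count now 5)
Step 2: +4 fires, +5 burnt (F count now 4)
Step 3: +4 fires, +4 burnt (F count now 4)
Step 4: +2 fires, +4 burnt (F count now 2)
Step 5: +1 fires, +2 burnt (F count now 1)
Step 6: +0 fires, +1 burnt (F count now 0)
Fire out after step 6
Initially T: 17, now '.': 24
Total burnt (originally-T cells now '.'): 16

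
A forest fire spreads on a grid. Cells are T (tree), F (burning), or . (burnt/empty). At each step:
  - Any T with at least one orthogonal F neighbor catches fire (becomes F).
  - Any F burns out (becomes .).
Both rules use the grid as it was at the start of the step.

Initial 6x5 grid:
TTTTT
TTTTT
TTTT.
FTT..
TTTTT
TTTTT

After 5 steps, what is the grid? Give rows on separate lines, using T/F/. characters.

Step 1: 3 trees catch fire, 1 burn out
  TTTTT
  TTTTT
  FTTT.
  .FT..
  FTTTT
  TTTTT
Step 2: 5 trees catch fire, 3 burn out
  TTTTT
  FTTTT
  .FTT.
  ..F..
  .FTTT
  FTTTT
Step 3: 5 trees catch fire, 5 burn out
  FTTTT
  .FTTT
  ..FT.
  .....
  ..FTT
  .FTTT
Step 4: 5 trees catch fire, 5 burn out
  .FTTT
  ..FTT
  ...F.
  .....
  ...FT
  ..FTT
Step 5: 4 trees catch fire, 5 burn out
  ..FTT
  ...FT
  .....
  .....
  ....F
  ...FT

..FTT
...FT
.....
.....
....F
...FT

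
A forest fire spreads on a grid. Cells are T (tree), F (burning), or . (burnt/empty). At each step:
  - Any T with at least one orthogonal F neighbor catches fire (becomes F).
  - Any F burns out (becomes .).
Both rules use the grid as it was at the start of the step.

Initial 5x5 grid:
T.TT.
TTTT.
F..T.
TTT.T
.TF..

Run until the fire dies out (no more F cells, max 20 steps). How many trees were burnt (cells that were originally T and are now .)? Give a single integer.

Step 1: +4 fires, +2 burnt (F count now 4)
Step 2: +3 fires, +4 burnt (F count now 3)
Step 3: +1 fires, +3 burnt (F count now 1)
Step 4: +2 fires, +1 burnt (F count now 2)
Step 5: +2 fires, +2 burnt (F count now 2)
Step 6: +0 fires, +2 burnt (F count now 0)
Fire out after step 6
Initially T: 13, now '.': 24
Total burnt (originally-T cells now '.'): 12

Answer: 12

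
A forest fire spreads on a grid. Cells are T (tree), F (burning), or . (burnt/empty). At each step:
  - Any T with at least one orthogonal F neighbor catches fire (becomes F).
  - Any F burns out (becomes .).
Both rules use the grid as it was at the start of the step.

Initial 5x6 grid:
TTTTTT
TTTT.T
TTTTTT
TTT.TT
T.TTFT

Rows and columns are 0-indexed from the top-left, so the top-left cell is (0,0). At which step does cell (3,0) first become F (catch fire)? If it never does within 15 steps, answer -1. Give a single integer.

Step 1: cell (3,0)='T' (+3 fires, +1 burnt)
Step 2: cell (3,0)='T' (+3 fires, +3 burnt)
Step 3: cell (3,0)='T' (+3 fires, +3 burnt)
Step 4: cell (3,0)='T' (+4 fires, +3 burnt)
Step 5: cell (3,0)='F' (+5 fires, +4 burnt)
  -> target ignites at step 5
Step 6: cell (3,0)='.' (+5 fires, +5 burnt)
Step 7: cell (3,0)='.' (+2 fires, +5 burnt)
Step 8: cell (3,0)='.' (+1 fires, +2 burnt)
Step 9: cell (3,0)='.' (+0 fires, +1 burnt)
  fire out at step 9

5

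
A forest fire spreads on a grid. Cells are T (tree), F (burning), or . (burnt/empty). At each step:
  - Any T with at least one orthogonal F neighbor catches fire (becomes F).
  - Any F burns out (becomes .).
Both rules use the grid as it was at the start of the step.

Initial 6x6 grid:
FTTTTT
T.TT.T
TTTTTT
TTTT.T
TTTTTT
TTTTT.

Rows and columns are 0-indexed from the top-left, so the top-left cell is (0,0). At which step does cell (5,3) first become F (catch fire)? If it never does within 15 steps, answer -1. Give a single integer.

Step 1: cell (5,3)='T' (+2 fires, +1 burnt)
Step 2: cell (5,3)='T' (+2 fires, +2 burnt)
Step 3: cell (5,3)='T' (+4 fires, +2 burnt)
Step 4: cell (5,3)='T' (+5 fires, +4 burnt)
Step 5: cell (5,3)='T' (+5 fires, +5 burnt)
Step 6: cell (5,3)='T' (+5 fires, +5 burnt)
Step 7: cell (5,3)='T' (+3 fires, +5 burnt)
Step 8: cell (5,3)='F' (+3 fires, +3 burnt)
  -> target ignites at step 8
Step 9: cell (5,3)='.' (+2 fires, +3 burnt)
Step 10: cell (5,3)='.' (+0 fires, +2 burnt)
  fire out at step 10

8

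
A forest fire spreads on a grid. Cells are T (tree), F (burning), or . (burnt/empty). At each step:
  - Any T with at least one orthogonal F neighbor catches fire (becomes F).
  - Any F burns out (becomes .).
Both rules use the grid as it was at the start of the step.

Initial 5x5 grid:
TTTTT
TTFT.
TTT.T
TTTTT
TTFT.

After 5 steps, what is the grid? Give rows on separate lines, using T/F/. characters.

Step 1: 7 trees catch fire, 2 burn out
  TTFTT
  TF.F.
  TTF.T
  TTFTT
  TF.F.
Step 2: 7 trees catch fire, 7 burn out
  TF.FT
  F....
  TF..T
  TF.FT
  F....
Step 3: 5 trees catch fire, 7 burn out
  F...F
  .....
  F...T
  F...F
  .....
Step 4: 1 trees catch fire, 5 burn out
  .....
  .....
  ....F
  .....
  .....
Step 5: 0 trees catch fire, 1 burn out
  .....
  .....
  .....
  .....
  .....

.....
.....
.....
.....
.....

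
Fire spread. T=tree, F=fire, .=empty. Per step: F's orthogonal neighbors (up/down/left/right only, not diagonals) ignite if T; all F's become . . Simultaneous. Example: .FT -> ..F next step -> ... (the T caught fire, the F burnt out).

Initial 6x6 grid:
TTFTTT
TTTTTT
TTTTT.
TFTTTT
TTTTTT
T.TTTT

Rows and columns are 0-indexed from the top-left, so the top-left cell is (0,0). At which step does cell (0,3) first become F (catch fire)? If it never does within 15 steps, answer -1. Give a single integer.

Step 1: cell (0,3)='F' (+7 fires, +2 burnt)
  -> target ignites at step 1
Step 2: cell (0,3)='.' (+9 fires, +7 burnt)
Step 3: cell (0,3)='.' (+8 fires, +9 burnt)
Step 4: cell (0,3)='.' (+5 fires, +8 burnt)
Step 5: cell (0,3)='.' (+2 fires, +5 burnt)
Step 6: cell (0,3)='.' (+1 fires, +2 burnt)
Step 7: cell (0,3)='.' (+0 fires, +1 burnt)
  fire out at step 7

1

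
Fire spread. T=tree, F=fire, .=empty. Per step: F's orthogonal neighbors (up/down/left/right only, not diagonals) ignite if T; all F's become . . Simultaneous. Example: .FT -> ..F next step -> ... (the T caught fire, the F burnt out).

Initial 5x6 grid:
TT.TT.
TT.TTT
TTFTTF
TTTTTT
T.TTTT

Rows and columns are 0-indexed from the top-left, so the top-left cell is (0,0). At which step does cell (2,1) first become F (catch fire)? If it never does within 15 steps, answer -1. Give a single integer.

Step 1: cell (2,1)='F' (+6 fires, +2 burnt)
  -> target ignites at step 1
Step 2: cell (2,1)='.' (+9 fires, +6 burnt)
Step 3: cell (2,1)='.' (+7 fires, +9 burnt)
Step 4: cell (2,1)='.' (+2 fires, +7 burnt)
Step 5: cell (2,1)='.' (+0 fires, +2 burnt)
  fire out at step 5

1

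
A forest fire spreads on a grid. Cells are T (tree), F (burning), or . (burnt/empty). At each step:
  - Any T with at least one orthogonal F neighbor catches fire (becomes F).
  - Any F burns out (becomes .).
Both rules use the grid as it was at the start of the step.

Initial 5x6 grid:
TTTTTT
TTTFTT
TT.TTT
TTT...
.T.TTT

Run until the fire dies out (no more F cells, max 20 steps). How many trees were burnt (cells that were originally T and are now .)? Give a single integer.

Step 1: +4 fires, +1 burnt (F count now 4)
Step 2: +5 fires, +4 burnt (F count now 5)
Step 3: +5 fires, +5 burnt (F count now 5)
Step 4: +3 fires, +5 burnt (F count now 3)
Step 5: +3 fires, +3 burnt (F count now 3)
Step 6: +0 fires, +3 burnt (F count now 0)
Fire out after step 6
Initially T: 23, now '.': 27
Total burnt (originally-T cells now '.'): 20

Answer: 20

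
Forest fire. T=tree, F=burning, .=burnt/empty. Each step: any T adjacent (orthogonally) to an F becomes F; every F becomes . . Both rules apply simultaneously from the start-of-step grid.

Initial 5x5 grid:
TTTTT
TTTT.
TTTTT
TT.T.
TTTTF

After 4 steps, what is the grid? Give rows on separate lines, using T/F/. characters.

Step 1: 1 trees catch fire, 1 burn out
  TTTTT
  TTTT.
  TTTTT
  TT.T.
  TTTF.
Step 2: 2 trees catch fire, 1 burn out
  TTTTT
  TTTT.
  TTTTT
  TT.F.
  TTF..
Step 3: 2 trees catch fire, 2 burn out
  TTTTT
  TTTT.
  TTTFT
  TT...
  TF...
Step 4: 5 trees catch fire, 2 burn out
  TTTTT
  TTTF.
  TTF.F
  TF...
  F....

TTTTT
TTTF.
TTF.F
TF...
F....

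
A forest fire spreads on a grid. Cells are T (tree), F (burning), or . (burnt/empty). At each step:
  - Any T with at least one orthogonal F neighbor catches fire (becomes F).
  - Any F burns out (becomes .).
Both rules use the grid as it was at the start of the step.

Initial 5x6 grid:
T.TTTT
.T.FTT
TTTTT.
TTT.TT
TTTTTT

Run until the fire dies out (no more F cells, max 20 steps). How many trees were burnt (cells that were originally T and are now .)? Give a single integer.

Answer: 23

Derivation:
Step 1: +3 fires, +1 burnt (F count now 3)
Step 2: +5 fires, +3 burnt (F count now 5)
Step 3: +4 fires, +5 burnt (F count now 4)
Step 4: +6 fires, +4 burnt (F count now 6)
Step 5: +4 fires, +6 burnt (F count now 4)
Step 6: +1 fires, +4 burnt (F count now 1)
Step 7: +0 fires, +1 burnt (F count now 0)
Fire out after step 7
Initially T: 24, now '.': 29
Total burnt (originally-T cells now '.'): 23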